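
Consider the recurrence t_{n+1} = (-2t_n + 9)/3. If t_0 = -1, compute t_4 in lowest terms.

t_1 = (-2·(-1) + 9)/3 = 11/3.
t_2 = (-2·(11/3) + 9)/3 = 5/9.
t_3 = (-2·(5/9) + 9)/3 = 71/27.
t_4 = (-2·(71/27) + 9)/3 = 101/81.

101/81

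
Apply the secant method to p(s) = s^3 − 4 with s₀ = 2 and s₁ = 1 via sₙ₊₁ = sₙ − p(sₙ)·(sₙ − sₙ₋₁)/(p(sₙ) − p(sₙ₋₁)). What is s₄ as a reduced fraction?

p(2) = 4, p(1) = −3. s₂ = 1 − (−3)·(1 − 2)/((−3) − 4) = 10/7.
p(1) = −3, p(10/7) = −372/343. s₃ = (10/7) − (−372/343)·((10/7) − 1)/((−372/343) − (−3)) = 122/73.
p(10/7) = −372/343, p(122/73) = 259780/389017. s₄ = (122/73) − (259780/389017)·((122/73) − (10/7))/((259780/389017) − (−372/343)) = 744241/471409.

744241/471409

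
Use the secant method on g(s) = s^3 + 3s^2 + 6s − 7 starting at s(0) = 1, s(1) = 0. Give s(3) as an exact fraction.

700/859

g(1) = 3, g(0) = −7. s(2) = 0 − (−7)·(0 − 1)/((−7) − 3) = 7/10.
g(0) = −7, g(7/10) = −987/1000. s(3) = (7/10) − (−987/1000)·((7/10) − 0)/((−987/1000) − (−7)) = 700/859.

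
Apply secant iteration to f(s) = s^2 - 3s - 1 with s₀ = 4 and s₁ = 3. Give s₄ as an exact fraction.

611/185

f(4) = 3, f(3) = -1. s₂ = 3 - (-1)·(3 - 4)/((-1) - 3) = 13/4.
f(3) = -1, f(13/4) = -3/16. s₃ = (13/4) - (-3/16)·((13/4) - 3)/((-3/16) - (-1)) = 43/13.
f(13/4) = -3/16, f(43/13) = 3/169. s₄ = (43/13) - (3/169)·((43/13) - (13/4))/((3/169) - (-3/16)) = 611/185.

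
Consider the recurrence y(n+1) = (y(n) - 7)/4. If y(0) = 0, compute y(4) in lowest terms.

y(1) = (0 - 7)/4 = -7/4.
y(2) = ((-7/4) - 7)/4 = -35/16.
y(3) = ((-35/16) - 7)/4 = -147/64.
y(4) = ((-147/64) - 7)/4 = -595/256.

-595/256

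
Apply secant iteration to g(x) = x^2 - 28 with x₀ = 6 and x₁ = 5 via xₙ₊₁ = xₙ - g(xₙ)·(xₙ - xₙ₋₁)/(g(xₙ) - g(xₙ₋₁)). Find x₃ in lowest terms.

g(6) = 8, g(5) = -3. x₂ = 5 - (-3)·(5 - 6)/((-3) - 8) = 58/11.
g(5) = -3, g(58/11) = -24/121. x₃ = (58/11) - (-24/121)·((58/11) - 5)/((-24/121) - (-3)) = 598/113.

598/113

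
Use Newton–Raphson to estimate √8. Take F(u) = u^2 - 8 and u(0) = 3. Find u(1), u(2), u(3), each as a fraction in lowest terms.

F'(u) = 2u.
F(3) = 1, F'(3) = 6, so u(1) = 3 - 1/6 = 17/6.
F(17/6) = 1/36, F'(17/6) = 17/3, so u(2) = (17/6) - (1/36)/(17/3) = 577/204.
F(577/204) = 1/41616, F'(577/204) = 577/102, so u(3) = (577/204) - (1/41616)/(577/102) = 665857/235416.

u(1) = 17/6, u(2) = 577/204, u(3) = 665857/235416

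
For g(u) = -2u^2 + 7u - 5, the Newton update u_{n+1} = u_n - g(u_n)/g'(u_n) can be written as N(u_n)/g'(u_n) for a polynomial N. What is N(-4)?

-27

g'(u) = -4u + 7.
N(u) = u·g'(u) - g(u) = u·(-4u + 7) - (-2u^2 + 7u - 5) = -2u^2 + 5.
N(-4) = -27.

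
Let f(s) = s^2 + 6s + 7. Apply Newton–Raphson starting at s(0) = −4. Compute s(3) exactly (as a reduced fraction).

−1801/408

f'(s) = 2s + 6.
f(−4) = −1, f'(−4) = −2, so s(1) = (−4) − (−1)/(−2) = −9/2.
f(−9/2) = 1/4, f'(−9/2) = −3, so s(2) = (−9/2) − (1/4)/(−3) = −53/12.
f(−53/12) = 1/144, f'(−53/12) = −17/6, so s(3) = (−53/12) − (1/144)/(−17/6) = −1801/408.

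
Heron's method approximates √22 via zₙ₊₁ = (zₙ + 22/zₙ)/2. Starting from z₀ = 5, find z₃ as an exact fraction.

z₁ = (5 + 22/5)/2 = 47/10.
z₂ = (47/10 + 22/(47/10))/2 = 4409/940.
z₃ = (4409/940 + 22/(4409/940))/2 = 38878481/8288920.

38878481/8288920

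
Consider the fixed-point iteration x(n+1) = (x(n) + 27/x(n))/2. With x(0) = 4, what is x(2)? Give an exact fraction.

3577/688

x(1) = (4 + 27/4)/2 = 43/8.
x(2) = (43/8 + 27/(43/8))/2 = 3577/688.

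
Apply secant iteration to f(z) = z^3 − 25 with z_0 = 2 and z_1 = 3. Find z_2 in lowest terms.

f(2) = −17, f(3) = 2. z_2 = 3 − 2·(3 − 2)/(2 − (−17)) = 55/19.

55/19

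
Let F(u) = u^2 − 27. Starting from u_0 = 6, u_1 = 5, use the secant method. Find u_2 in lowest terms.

57/11

F(6) = 9, F(5) = −2. u_2 = 5 − (−2)·(5 − 6)/((−2) − 9) = 57/11.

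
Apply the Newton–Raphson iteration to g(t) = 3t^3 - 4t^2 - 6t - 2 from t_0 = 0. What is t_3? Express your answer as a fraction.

-73/259

g'(t) = 9t^2 - 8t - 6.
g(0) = -2, g'(0) = -6, so t_1 = 0 - (-2)/(-6) = -1/3.
g(-1/3) = -5/9, g'(-1/3) = -7/3, so t_2 = (-1/3) - (-5/9)/(-7/3) = -4/7.
g(-4/7) = -150/343, g'(-4/7) = 74/49, so t_3 = (-4/7) - (-150/343)/(74/49) = -73/259.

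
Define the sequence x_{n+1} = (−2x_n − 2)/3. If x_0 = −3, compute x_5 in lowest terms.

x_1 = (−2·(−3) − 2)/3 = 4/3.
x_2 = (−2·(4/3) − 2)/3 = −14/9.
x_3 = (−2·(−14/9) − 2)/3 = 10/27.
x_4 = (−2·(10/27) − 2)/3 = −74/81.
x_5 = (−2·(−74/81) − 2)/3 = −14/243.

−14/243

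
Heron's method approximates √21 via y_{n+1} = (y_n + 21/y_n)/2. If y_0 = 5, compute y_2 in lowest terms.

y_1 = (5 + 21/5)/2 = 23/5.
y_2 = (23/5 + 21/(23/5))/2 = 527/115.

527/115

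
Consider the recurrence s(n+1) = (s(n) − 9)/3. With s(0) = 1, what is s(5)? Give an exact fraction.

−1088/243

s(1) = (1 − 9)/3 = −8/3.
s(2) = ((−8/3) − 9)/3 = −35/9.
s(3) = ((−35/9) − 9)/3 = −116/27.
s(4) = ((−116/27) − 9)/3 = −359/81.
s(5) = ((−359/81) − 9)/3 = −1088/243.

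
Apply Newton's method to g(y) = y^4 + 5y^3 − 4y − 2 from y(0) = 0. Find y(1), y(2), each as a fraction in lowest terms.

g'(y) = 4y^3 + 15y^2 − 4.
g(0) = −2, g'(0) = −4, so y(1) = 0 − (−2)/(−4) = −1/2.
g(−1/2) = −9/16, g'(−1/2) = −3/4, so y(2) = (−1/2) − (−9/16)/(−3/4) = −5/4.

y(1) = −1/2, y(2) = −5/4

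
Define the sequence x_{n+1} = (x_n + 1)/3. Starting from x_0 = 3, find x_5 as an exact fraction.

124/243

x_1 = (3 + 1)/3 = 4/3.
x_2 = ((4/3) + 1)/3 = 7/9.
x_3 = ((7/9) + 1)/3 = 16/27.
x_4 = ((16/27) + 1)/3 = 43/81.
x_5 = ((43/81) + 1)/3 = 124/243.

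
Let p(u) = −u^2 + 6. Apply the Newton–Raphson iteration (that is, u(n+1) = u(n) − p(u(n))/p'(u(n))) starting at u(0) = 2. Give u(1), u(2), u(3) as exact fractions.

u(1) = 5/2, u(2) = 49/20, u(3) = 4801/1960

p'(u) = −2u.
p(2) = 2, p'(2) = −4, so u(1) = 2 − 2/(−4) = 5/2.
p(5/2) = −1/4, p'(5/2) = −5, so u(2) = (5/2) − (−1/4)/(−5) = 49/20.
p(49/20) = −1/400, p'(49/20) = −49/10, so u(3) = (49/20) − (−1/400)/(−49/10) = 4801/1960.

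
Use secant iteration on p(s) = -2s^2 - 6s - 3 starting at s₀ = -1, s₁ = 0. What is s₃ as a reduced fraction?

-2/3

p(-1) = 1, p(0) = -3. s₂ = 0 - (-3)·(0 - (-1))/((-3) - 1) = -3/4.
p(0) = -3, p(-3/4) = 3/8. s₃ = (-3/4) - (3/8)·((-3/4) - 0)/((3/8) - (-3)) = -2/3.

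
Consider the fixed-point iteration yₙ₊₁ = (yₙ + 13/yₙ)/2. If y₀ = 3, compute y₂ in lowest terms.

y₁ = (3 + 13/3)/2 = 11/3.
y₂ = (11/3 + 13/(11/3))/2 = 119/33.

119/33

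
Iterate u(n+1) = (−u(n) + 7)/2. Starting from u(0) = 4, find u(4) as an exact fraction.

u(1) = (−4 + 7)/2 = 3/2.
u(2) = (−(3/2) + 7)/2 = 11/4.
u(3) = (−(11/4) + 7)/2 = 17/8.
u(4) = (−(17/8) + 7)/2 = 39/16.

39/16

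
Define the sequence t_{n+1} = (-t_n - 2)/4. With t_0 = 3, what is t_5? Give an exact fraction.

t_1 = (-3 - 2)/4 = -5/4.
t_2 = (-(-5/4) - 2)/4 = -3/16.
t_3 = (-(-3/16) - 2)/4 = -29/64.
t_4 = (-(-29/64) - 2)/4 = -99/256.
t_5 = (-(-99/256) - 2)/4 = -413/1024.

-413/1024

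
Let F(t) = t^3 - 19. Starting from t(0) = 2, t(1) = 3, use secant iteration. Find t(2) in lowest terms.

F(2) = -11, F(3) = 8. t(2) = 3 - 8·(3 - 2)/(8 - (-11)) = 49/19.

49/19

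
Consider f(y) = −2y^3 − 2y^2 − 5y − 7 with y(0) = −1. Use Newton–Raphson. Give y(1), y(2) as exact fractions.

y(1) = −9/7, y(2) = −4183/3353

f'(y) = −6y^2 − 4y − 5.
f(−1) = −2, f'(−1) = −7, so y(1) = (−1) − (−2)/(−7) = −9/7.
f(−9/7) = 128/343, f'(−9/7) = −479/49, so y(2) = (−9/7) − (128/343)/(−479/49) = −4183/3353.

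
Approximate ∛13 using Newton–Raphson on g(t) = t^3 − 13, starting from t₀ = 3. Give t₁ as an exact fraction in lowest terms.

67/27

g'(t) = 3t^2.
g(3) = 14, g'(3) = 27, so t₁ = 3 − 14/27 = 67/27.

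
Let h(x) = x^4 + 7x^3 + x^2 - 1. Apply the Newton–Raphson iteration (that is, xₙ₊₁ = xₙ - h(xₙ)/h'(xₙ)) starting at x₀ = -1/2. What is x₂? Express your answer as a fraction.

h'(x) = 4x^3 + 21x^2 + 2x.
h(-1/2) = -25/16, h'(-1/2) = 15/4, so x₁ = (-1/2) - (-25/16)/(15/4) = -1/12.
h(-1/12) = -20675/20736, h'(-1/12) = -5/216, so x₂ = (-1/12) - (-20675/20736)/(-5/216) = -1381/32.

-1381/32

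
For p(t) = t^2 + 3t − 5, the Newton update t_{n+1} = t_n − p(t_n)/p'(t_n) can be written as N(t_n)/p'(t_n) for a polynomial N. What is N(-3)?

14

p'(t) = 2t + 3.
N(t) = t·p'(t) − p(t) = t·(2t + 3) − (t^2 + 3t − 5) = t^2 + 5.
N(-3) = 14.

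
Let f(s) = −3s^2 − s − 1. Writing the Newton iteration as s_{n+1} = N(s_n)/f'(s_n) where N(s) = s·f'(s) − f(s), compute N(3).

f'(s) = −6s − 1.
N(s) = s·f'(s) − f(s) = s·(−6s − 1) − (−3s^2 − s − 1) = −3s^2 + 1.
N(3) = −26.

−26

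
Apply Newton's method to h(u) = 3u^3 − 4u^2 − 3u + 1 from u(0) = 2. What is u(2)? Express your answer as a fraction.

108485/60622

h'(u) = 9u^2 − 8u − 3.
h(2) = 3, h'(2) = 17, so u(1) = 2 − 3/17 = 31/17.
h(31/17) = 2061/4913, h'(31/17) = 3566/289, so u(2) = (31/17) − (2061/4913)/(3566/289) = 108485/60622.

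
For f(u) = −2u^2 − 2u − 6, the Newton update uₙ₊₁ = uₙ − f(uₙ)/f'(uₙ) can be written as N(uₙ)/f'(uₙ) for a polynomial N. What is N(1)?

4

f'(u) = −4u − 2.
N(u) = u·f'(u) − f(u) = u·(−4u − 2) − (−2u^2 − 2u − 6) = −2u^2 + 6.
N(1) = 4.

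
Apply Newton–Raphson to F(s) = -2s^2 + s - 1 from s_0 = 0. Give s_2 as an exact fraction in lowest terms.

F'(s) = -4s + 1.
F(0) = -1, F'(0) = 1, so s_1 = 0 - (-1)/1 = 1.
F(1) = -2, F'(1) = -3, so s_2 = 1 - (-2)/(-3) = 1/3.

1/3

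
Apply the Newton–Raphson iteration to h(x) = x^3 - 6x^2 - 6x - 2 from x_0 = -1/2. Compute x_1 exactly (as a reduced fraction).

1/3

h'(x) = 3x^2 - 12x - 6.
h(-1/2) = -5/8, h'(-1/2) = 3/4, so x_1 = (-1/2) - (-5/8)/(3/4) = 1/3.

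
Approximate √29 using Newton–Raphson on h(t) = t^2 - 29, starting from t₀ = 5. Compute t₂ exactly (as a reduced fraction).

h'(t) = 2t.
h(5) = -4, h'(5) = 10, so t₁ = 5 - (-4)/10 = 27/5.
h(27/5) = 4/25, h'(27/5) = 54/5, so t₂ = (27/5) - (4/25)/(54/5) = 727/135.

727/135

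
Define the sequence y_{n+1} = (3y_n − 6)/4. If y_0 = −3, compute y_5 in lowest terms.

y_1 = (3·(−3) − 6)/4 = −15/4.
y_2 = (3·(−15/4) − 6)/4 = −69/16.
y_3 = (3·(−69/16) − 6)/4 = −303/64.
y_4 = (3·(−303/64) − 6)/4 = −1293/256.
y_5 = (3·(−1293/256) − 6)/4 = −5415/1024.

−5415/1024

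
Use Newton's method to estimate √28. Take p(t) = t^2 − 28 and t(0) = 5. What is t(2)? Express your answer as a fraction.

p'(t) = 2t.
p(5) = −3, p'(5) = 10, so t(1) = 5 − (−3)/10 = 53/10.
p(53/10) = 9/100, p'(53/10) = 53/5, so t(2) = (53/10) − (9/100)/(53/5) = 5609/1060.

5609/1060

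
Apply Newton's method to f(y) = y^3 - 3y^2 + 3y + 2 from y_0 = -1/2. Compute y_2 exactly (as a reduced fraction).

f'(y) = 3y^2 - 6y + 3.
f(-1/2) = -3/8, f'(-1/2) = 27/4, so y_1 = (-1/2) - (-3/8)/(27/4) = -4/9.
f(-4/9) = -10/729, f'(-4/9) = 169/27, so y_2 = (-4/9) - (-10/729)/(169/27) = -2018/4563.

-2018/4563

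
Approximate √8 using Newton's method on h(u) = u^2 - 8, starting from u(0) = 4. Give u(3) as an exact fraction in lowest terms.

h'(u) = 2u.
h(4) = 8, h'(4) = 8, so u(1) = 4 - 8/8 = 3.
h(3) = 1, h'(3) = 6, so u(2) = 3 - 1/6 = 17/6.
h(17/6) = 1/36, h'(17/6) = 17/3, so u(3) = (17/6) - (1/36)/(17/3) = 577/204.

577/204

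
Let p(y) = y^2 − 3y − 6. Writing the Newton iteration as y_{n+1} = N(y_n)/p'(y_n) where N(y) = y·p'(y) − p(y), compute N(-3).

15

p'(y) = 2y − 3.
N(y) = y·p'(y) − p(y) = y·(2y − 3) − (y^2 − 3y − 6) = y^2 + 6.
N(-3) = 15.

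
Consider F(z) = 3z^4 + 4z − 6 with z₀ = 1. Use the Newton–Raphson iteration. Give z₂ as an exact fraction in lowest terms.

848841/910144

F'(z) = 12z^3 + 4.
F(1) = 1, F'(1) = 16, so z₁ = 1 − 1/16 = 15/16.
F(15/16) = 4419/65536, F'(15/16) = 14221/1024, so z₂ = (15/16) − (4419/65536)/(14221/1024) = 848841/910144.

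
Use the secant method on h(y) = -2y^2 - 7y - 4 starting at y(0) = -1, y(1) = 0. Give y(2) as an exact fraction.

h(-1) = 1, h(0) = -4. y(2) = 0 - (-4)·(0 - (-1))/((-4) - 1) = -4/5.

-4/5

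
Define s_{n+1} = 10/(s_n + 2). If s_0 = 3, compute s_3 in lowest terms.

20/9

s_1 = 10/(3 + 2) = 2.
s_2 = 10/(2 + 2) = 5/2.
s_3 = 10/(5/2 + 2) = 20/9.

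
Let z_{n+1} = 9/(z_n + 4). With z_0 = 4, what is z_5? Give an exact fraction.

11817/7376

z_1 = 9/(4 + 4) = 9/8.
z_2 = 9/(9/8 + 4) = 72/41.
z_3 = 9/(72/41 + 4) = 369/236.
z_4 = 9/(369/236 + 4) = 2124/1313.
z_5 = 9/(2124/1313 + 4) = 11817/7376.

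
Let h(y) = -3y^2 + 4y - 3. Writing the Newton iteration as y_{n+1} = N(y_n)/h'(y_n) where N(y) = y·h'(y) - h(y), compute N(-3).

-24

h'(y) = -6y + 4.
N(y) = y·h'(y) - h(y) = y·(-6y + 4) - (-3y^2 + 4y - 3) = -3y^2 + 3.
N(-3) = -24.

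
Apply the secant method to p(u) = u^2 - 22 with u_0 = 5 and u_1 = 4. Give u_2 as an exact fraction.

14/3

p(5) = 3, p(4) = -6. u_2 = 4 - (-6)·(4 - 5)/((-6) - 3) = 14/3.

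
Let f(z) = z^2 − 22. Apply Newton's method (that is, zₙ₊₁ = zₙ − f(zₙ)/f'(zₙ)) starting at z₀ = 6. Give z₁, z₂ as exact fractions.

f'(z) = 2z.
f(6) = 14, f'(6) = 12, so z₁ = 6 − 14/12 = 29/6.
f(29/6) = 49/36, f'(29/6) = 29/3, so z₂ = (29/6) − (49/36)/(29/3) = 1633/348.

z₁ = 29/6, z₂ = 1633/348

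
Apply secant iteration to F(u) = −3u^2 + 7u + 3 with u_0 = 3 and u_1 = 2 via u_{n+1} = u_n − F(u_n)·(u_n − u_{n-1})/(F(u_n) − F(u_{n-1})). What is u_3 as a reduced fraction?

30/11

F(3) = −3, F(2) = 5. u_2 = 2 − 5·(2 − 3)/(5 − (−3)) = 21/8.
F(2) = 5, F(21/8) = 45/64. u_3 = (21/8) − (45/64)·((21/8) − 2)/((45/64) − 5) = 30/11.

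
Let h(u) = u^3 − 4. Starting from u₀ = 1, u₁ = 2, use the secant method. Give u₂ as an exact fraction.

h(1) = −3, h(2) = 4. u₂ = 2 − 4·(2 − 1)/(4 − (−3)) = 10/7.

10/7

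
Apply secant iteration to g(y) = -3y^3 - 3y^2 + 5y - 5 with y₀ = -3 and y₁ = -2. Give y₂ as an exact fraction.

-77/37

g(-3) = 34, g(-2) = -3. y₂ = (-2) - (-3)·((-2) - (-3))/((-3) - 34) = -77/37.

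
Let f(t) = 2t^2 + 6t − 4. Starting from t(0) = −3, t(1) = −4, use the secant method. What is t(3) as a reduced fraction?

f(−3) = −4, f(−4) = 4. t(2) = (−4) − 4·((−4) − (−3))/(4 − (−4)) = −7/2.
f(−4) = 4, f(−7/2) = −1/2. t(3) = (−7/2) − (−1/2)·((−7/2) − (−4))/((−1/2) − 4) = −32/9.

−32/9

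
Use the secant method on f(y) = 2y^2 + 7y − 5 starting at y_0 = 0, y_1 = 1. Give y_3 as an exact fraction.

f(0) = −5, f(1) = 4. y_2 = 1 − 4·(1 − 0)/(4 − (−5)) = 5/9.
f(1) = 4, f(5/9) = −40/81. y_3 = (5/9) − (−40/81)·((5/9) − 1)/((−40/81) − 4) = 55/91.

55/91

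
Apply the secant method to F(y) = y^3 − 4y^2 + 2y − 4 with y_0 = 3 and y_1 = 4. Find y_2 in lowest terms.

40/11

F(3) = −7, F(4) = 4. y_2 = 4 − 4·(4 − 3)/(4 − (−7)) = 40/11.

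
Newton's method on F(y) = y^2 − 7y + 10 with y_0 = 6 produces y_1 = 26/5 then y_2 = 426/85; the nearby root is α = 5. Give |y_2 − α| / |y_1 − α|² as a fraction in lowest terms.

5/17

y_1 − α = 26/5 − 5 = 1/5, so |y_1 − α| = 1/5.
y_2 − α = 426/85 − 5 = 1/85, so |y_2 − α| = 1/85.
|y_1 − α|² = 1/25.
Ratio = (1/85) / (1/25) = 5/17.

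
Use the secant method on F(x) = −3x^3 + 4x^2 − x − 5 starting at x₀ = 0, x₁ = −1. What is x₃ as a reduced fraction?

F(0) = −5, F(−1) = 3. x₂ = (−1) − 3·((−1) − 0)/(3 − (−5)) = −5/8.
F(−1) = 3, F(−5/8) = −1065/512. x₃ = (−5/8) − (−1065/512)·((−5/8) − (−1))/((−1065/512) − 3) = −225/289.

−225/289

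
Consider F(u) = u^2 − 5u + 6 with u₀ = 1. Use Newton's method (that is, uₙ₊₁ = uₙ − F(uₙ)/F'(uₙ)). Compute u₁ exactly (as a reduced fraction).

5/3

F'(u) = 2u − 5.
F(1) = 2, F'(1) = −3, so u₁ = 1 − 2/(−3) = 5/3.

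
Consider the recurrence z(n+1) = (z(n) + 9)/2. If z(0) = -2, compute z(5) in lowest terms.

277/32

z(1) = ((-2) + 9)/2 = 7/2.
z(2) = ((7/2) + 9)/2 = 25/4.
z(3) = ((25/4) + 9)/2 = 61/8.
z(4) = ((61/8) + 9)/2 = 133/16.
z(5) = ((133/16) + 9)/2 = 277/32.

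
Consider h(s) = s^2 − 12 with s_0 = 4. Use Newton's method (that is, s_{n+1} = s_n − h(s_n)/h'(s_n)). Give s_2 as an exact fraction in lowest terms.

97/28

h'(s) = 2s.
h(4) = 4, h'(4) = 8, so s_1 = 4 − 4/8 = 7/2.
h(7/2) = 1/4, h'(7/2) = 7, so s_2 = (7/2) − (1/4)/7 = 97/28.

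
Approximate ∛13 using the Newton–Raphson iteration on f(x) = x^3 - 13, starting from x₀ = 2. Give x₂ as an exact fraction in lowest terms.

35621/15138

f'(x) = 3x^2.
f(2) = -5, f'(2) = 12, so x₁ = 2 - (-5)/12 = 29/12.
f(29/12) = 1925/1728, f'(29/12) = 841/48, so x₂ = (29/12) - (1925/1728)/(841/48) = 35621/15138.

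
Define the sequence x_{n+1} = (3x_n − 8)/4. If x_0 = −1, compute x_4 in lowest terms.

−1481/256

x_1 = (3·(−1) − 8)/4 = −11/4.
x_2 = (3·(−11/4) − 8)/4 = −65/16.
x_3 = (3·(−65/16) − 8)/4 = −323/64.
x_4 = (3·(−323/64) − 8)/4 = −1481/256.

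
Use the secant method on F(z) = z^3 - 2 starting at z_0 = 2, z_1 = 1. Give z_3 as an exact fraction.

F(2) = 6, F(1) = -1. z_2 = 1 - (-1)·(1 - 2)/((-1) - 6) = 8/7.
F(1) = -1, F(8/7) = -174/343. z_3 = (8/7) - (-174/343)·((8/7) - 1)/((-174/343) - (-1)) = 218/169.

218/169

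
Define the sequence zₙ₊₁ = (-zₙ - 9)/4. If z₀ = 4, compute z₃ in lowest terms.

z₁ = (-4 - 9)/4 = -13/4.
z₂ = (-(-13/4) - 9)/4 = -23/16.
z₃ = (-(-23/16) - 9)/4 = -121/64.

-121/64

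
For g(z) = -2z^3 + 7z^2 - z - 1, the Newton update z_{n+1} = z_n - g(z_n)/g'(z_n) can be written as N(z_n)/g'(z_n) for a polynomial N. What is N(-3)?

g'(z) = -6z^2 + 14z - 1.
N(z) = z·g'(z) - g(z) = z·(-6z^2 + 14z - 1) - (-2z^3 + 7z^2 - z - 1) = -4z^3 + 7z^2 + 1.
N(-3) = 172.

172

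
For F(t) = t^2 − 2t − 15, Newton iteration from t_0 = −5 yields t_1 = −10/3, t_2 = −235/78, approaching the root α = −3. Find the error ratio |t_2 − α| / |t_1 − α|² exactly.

t_1 − α = −10/3 − (−3) = −10/3 + 3 = −1/3, so |t_1 − α| = 1/3.
t_2 − α = −235/78 − (−3) = −235/78 + 3 = −1/78, so |t_2 − α| = 1/78.
|t_1 − α|² = 1/9.
Ratio = (1/78) / (1/9) = 3/26.

3/26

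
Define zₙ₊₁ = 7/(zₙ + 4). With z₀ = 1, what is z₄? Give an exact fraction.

1001/761

z₁ = 7/(1 + 4) = 7/5.
z₂ = 7/(7/5 + 4) = 35/27.
z₃ = 7/(35/27 + 4) = 189/143.
z₄ = 7/(189/143 + 4) = 1001/761.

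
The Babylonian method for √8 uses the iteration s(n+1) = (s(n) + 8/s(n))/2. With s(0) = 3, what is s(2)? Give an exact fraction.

577/204

s(1) = (3 + 8/3)/2 = 17/6.
s(2) = (17/6 + 8/(17/6))/2 = 577/204.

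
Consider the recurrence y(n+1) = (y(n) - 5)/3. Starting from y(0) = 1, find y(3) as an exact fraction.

-64/27

y(1) = (1 - 5)/3 = -4/3.
y(2) = ((-4/3) - 5)/3 = -19/9.
y(3) = ((-19/9) - 5)/3 = -64/27.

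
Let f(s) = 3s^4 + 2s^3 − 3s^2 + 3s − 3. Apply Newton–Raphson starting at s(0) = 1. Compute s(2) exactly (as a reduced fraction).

142223/170745

f'(s) = 12s^3 + 6s^2 − 6s + 3.
f(1) = 2, f'(1) = 15, so s(1) = 1 − 2/15 = 13/15.
f(13/15) = 5756/16875, f'(13/15) = 11383/1125, so s(2) = (13/15) − (5756/16875)/(11383/1125) = 142223/170745.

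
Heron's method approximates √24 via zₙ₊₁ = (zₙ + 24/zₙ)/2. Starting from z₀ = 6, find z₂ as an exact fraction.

49/10

z₁ = (6 + 24/6)/2 = 5.
z₂ = (5 + 24/5)/2 = 49/10.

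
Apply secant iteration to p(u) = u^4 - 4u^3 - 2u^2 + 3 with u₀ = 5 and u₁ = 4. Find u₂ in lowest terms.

457/107

p(5) = 78, p(4) = -29. u₂ = 4 - (-29)·(4 - 5)/((-29) - 78) = 457/107.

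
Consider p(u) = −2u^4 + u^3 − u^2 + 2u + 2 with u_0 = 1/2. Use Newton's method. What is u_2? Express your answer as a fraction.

−146637/63170

p'(u) = −8u^3 + 3u^2 − 2u + 2.
p(1/2) = 11/4, p'(1/2) = 3/4, so u_1 = (1/2) − (11/4)/(3/4) = −19/6.
p(−19/6) = −40051/162, p'(−19/6) = 31585/108, so u_2 = (−19/6) − (−40051/162)/(31585/108) = −146637/63170.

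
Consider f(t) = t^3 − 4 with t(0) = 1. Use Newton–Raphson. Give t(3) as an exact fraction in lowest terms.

f'(t) = 3t^2.
f(1) = −3, f'(1) = 3, so t(1) = 1 − (−3)/3 = 2.
f(2) = 4, f'(2) = 12, so t(2) = 2 − 4/12 = 5/3.
f(5/3) = 17/27, f'(5/3) = 25/3, so t(3) = (5/3) − (17/27)/(25/3) = 358/225.

358/225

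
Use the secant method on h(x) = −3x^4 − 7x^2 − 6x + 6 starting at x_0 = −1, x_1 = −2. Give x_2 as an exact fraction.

h(−1) = 2, h(−2) = −58. x_2 = (−2) − (−58)·((−2) − (−1))/((−58) − 2) = −31/30.

−31/30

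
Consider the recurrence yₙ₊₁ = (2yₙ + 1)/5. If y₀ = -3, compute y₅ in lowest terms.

187/625

y₁ = (2·(-3) + 1)/5 = -1.
y₂ = (2·(-1) + 1)/5 = -1/5.
y₃ = (2·(-1/5) + 1)/5 = 3/25.
y₄ = (2·(3/25) + 1)/5 = 31/125.
y₅ = (2·(31/125) + 1)/5 = 187/625.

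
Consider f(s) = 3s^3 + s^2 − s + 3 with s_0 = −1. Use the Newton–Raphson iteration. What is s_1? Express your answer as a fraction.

f'(s) = 9s^2 + 2s − 1.
f(−1) = 2, f'(−1) = 6, so s_1 = (−1) − 2/6 = −4/3.

−4/3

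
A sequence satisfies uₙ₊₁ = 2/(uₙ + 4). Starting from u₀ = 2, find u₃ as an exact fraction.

13/29

u₁ = 2/(2 + 4) = 1/3.
u₂ = 2/(1/3 + 4) = 6/13.
u₃ = 2/(6/13 + 4) = 13/29.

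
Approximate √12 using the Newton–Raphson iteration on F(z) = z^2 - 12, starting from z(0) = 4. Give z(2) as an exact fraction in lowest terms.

97/28

F'(z) = 2z.
F(4) = 4, F'(4) = 8, so z(1) = 4 - 4/8 = 7/2.
F(7/2) = 1/4, F'(7/2) = 7, so z(2) = (7/2) - (1/4)/7 = 97/28.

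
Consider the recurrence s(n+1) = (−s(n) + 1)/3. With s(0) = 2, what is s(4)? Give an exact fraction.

s(1) = (−2 + 1)/3 = −1/3.
s(2) = (−(−1/3) + 1)/3 = 4/9.
s(3) = (−(4/9) + 1)/3 = 5/27.
s(4) = (−(5/27) + 1)/3 = 22/81.

22/81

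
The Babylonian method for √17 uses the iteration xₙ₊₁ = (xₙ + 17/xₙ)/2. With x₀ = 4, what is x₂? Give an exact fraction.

x₁ = (4 + 17/4)/2 = 33/8.
x₂ = (33/8 + 17/(33/8))/2 = 2177/528.

2177/528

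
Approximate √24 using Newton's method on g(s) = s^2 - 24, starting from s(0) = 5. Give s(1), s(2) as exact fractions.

s(1) = 49/10, s(2) = 4801/980

g'(s) = 2s.
g(5) = 1, g'(5) = 10, so s(1) = 5 - 1/10 = 49/10.
g(49/10) = 1/100, g'(49/10) = 49/5, so s(2) = (49/10) - (1/100)/(49/5) = 4801/980.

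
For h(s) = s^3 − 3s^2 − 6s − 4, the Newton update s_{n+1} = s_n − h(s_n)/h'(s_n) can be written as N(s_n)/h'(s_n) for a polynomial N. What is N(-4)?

−172

h'(s) = 3s^2 − 6s − 6.
N(s) = s·h'(s) − h(s) = s·(3s^2 − 6s − 6) − (s^3 − 3s^2 − 6s − 4) = 2s^3 − 3s^2 + 4.
N(-4) = −172.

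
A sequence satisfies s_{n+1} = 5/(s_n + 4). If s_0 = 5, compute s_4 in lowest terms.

s_1 = 5/(5 + 4) = 5/9.
s_2 = 5/(5/9 + 4) = 45/41.
s_3 = 5/(45/41 + 4) = 205/209.
s_4 = 5/(205/209 + 4) = 1045/1041.

1045/1041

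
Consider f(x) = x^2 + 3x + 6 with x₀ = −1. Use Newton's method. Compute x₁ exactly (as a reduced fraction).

−5

f'(x) = 2x + 3.
f(−1) = 4, f'(−1) = 1, so x₁ = (−1) − 4/1 = −5.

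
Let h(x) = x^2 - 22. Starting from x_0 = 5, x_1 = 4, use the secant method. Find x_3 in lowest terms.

61/13

h(5) = 3, h(4) = -6. x_2 = 4 - (-6)·(4 - 5)/((-6) - 3) = 14/3.
h(4) = -6, h(14/3) = -2/9. x_3 = (14/3) - (-2/9)·((14/3) - 4)/((-2/9) - (-6)) = 61/13.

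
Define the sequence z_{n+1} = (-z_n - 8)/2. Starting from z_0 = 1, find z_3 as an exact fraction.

z_1 = (-1 - 8)/2 = -9/2.
z_2 = (-(-9/2) - 8)/2 = -7/4.
z_3 = (-(-7/4) - 8)/2 = -25/8.

-25/8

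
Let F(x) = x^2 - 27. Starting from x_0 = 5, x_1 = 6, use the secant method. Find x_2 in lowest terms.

F(5) = -2, F(6) = 9. x_2 = 6 - 9·(6 - 5)/(9 - (-2)) = 57/11.

57/11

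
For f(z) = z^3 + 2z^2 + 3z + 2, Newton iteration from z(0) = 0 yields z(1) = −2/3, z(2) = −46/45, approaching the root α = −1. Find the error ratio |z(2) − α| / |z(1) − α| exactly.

1/15

z(1) − α = −2/3 − (−1) = −2/3 + 1 = 1/3, so |z(1) − α| = 1/3.
z(2) − α = −46/45 − (−1) = −46/45 + 1 = −1/45, so |z(2) − α| = 1/45.
Ratio = (1/45) / (1/3) = 1/15.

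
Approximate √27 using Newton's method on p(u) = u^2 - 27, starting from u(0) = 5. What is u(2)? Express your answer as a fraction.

p'(u) = 2u.
p(5) = -2, p'(5) = 10, so u(1) = 5 - (-2)/10 = 26/5.
p(26/5) = 1/25, p'(26/5) = 52/5, so u(2) = (26/5) - (1/25)/(52/5) = 1351/260.

1351/260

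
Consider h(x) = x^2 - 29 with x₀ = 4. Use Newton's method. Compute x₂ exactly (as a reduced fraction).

h'(x) = 2x.
h(4) = -13, h'(4) = 8, so x₁ = 4 - (-13)/8 = 45/8.
h(45/8) = 169/64, h'(45/8) = 45/4, so x₂ = (45/8) - (169/64)/(45/4) = 3881/720.

3881/720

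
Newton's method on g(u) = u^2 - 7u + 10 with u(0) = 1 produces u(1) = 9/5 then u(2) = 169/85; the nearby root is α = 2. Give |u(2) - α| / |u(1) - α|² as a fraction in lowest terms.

u(1) - α = 9/5 - 2 = -1/5, so |u(1) - α| = 1/5.
u(2) - α = 169/85 - 2 = -1/85, so |u(2) - α| = 1/85.
|u(1) - α|² = 1/25.
Ratio = (1/85) / (1/25) = 5/17.

5/17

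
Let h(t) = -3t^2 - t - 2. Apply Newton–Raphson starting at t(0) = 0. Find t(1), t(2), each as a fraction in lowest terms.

h'(t) = -6t - 1.
h(0) = -2, h'(0) = -1, so t(1) = 0 - (-2)/(-1) = -2.
h(-2) = -12, h'(-2) = 11, so t(2) = (-2) - (-12)/11 = -10/11.

t(1) = -2, t(2) = -10/11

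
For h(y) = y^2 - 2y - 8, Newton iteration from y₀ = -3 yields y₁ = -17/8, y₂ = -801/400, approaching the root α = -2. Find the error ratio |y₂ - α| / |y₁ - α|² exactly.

4/25

y₁ - α = -17/8 - (-2) = -17/8 + 2 = -1/8, so |y₁ - α| = 1/8.
y₂ - α = -801/400 - (-2) = -801/400 + 2 = -1/400, so |y₂ - α| = 1/400.
|y₁ - α|² = 1/64.
Ratio = (1/400) / (1/64) = 4/25.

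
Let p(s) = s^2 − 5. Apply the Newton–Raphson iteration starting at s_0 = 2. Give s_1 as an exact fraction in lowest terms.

p'(s) = 2s.
p(2) = −1, p'(2) = 4, so s_1 = 2 − (−1)/4 = 9/4.

9/4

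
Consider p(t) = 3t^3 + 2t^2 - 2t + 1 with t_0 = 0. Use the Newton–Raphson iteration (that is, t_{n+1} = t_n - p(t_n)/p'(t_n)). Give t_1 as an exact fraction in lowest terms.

1/2

p'(t) = 9t^2 + 4t - 2.
p(0) = 1, p'(0) = -2, so t_1 = 0 - 1/(-2) = 1/2.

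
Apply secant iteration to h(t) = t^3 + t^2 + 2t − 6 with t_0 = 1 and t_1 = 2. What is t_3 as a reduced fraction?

h(1) = −2, h(2) = 10. t_2 = 2 − 10·(2 − 1)/(10 − (−2)) = 7/6.
h(2) = 10, h(7/6) = −155/216. t_3 = (7/6) − (−155/216)·((7/6) − 2)/((−155/216) − 10) = 566/463.

566/463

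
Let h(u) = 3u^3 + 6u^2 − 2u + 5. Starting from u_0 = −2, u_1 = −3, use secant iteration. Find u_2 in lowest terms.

−59/25

h(−2) = 9, h(−3) = −16. u_2 = (−3) − (−16)·((−3) − (−2))/((−16) − 9) = −59/25.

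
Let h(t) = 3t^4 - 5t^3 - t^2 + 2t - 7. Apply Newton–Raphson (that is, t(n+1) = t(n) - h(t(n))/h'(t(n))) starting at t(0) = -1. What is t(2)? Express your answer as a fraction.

h'(t) = 12t^3 - 15t^2 - 2t + 2.
h(-1) = -2, h'(-1) = -23, so t(1) = (-1) - (-2)/(-23) = -25/23.
h(-25/23) = 70888/279841, h'(-25/23) = -352341/12167, so t(2) = (-25/23) - (70888/279841)/(-352341/12167) = -8737637/8103843.

-8737637/8103843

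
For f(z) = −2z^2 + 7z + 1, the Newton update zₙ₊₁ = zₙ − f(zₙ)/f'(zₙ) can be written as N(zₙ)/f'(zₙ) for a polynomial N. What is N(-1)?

−3

f'(z) = −4z + 7.
N(z) = z·f'(z) − f(z) = z·(−4z + 7) − (−2z^2 + 7z + 1) = −2z^2 − 1.
N(-1) = −3.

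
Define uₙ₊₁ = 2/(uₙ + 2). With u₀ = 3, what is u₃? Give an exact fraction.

u₁ = 2/(3 + 2) = 2/5.
u₂ = 2/(2/5 + 2) = 5/6.
u₃ = 2/(5/6 + 2) = 12/17.

12/17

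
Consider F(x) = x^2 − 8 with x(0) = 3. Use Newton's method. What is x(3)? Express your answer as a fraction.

F'(x) = 2x.
F(3) = 1, F'(3) = 6, so x(1) = 3 − 1/6 = 17/6.
F(17/6) = 1/36, F'(17/6) = 17/3, so x(2) = (17/6) − (1/36)/(17/3) = 577/204.
F(577/204) = 1/41616, F'(577/204) = 577/102, so x(3) = (577/204) − (1/41616)/(577/102) = 665857/235416.

665857/235416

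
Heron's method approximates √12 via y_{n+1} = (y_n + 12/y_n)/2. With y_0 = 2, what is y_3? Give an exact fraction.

97/28

y_1 = (2 + 12/2)/2 = 4.
y_2 = (4 + 12/4)/2 = 7/2.
y_3 = (7/2 + 12/(7/2))/2 = 97/28.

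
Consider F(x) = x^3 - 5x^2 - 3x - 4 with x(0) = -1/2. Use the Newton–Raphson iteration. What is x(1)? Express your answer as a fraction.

10/11

F'(x) = 3x^2 - 10x - 3.
F(-1/2) = -31/8, F'(-1/2) = 11/4, so x(1) = (-1/2) - (-31/8)/(11/4) = 10/11.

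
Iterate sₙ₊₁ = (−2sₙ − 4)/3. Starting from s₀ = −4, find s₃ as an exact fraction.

s₁ = (−2·(−4) − 4)/3 = 4/3.
s₂ = (−2·(4/3) − 4)/3 = −20/9.
s₃ = (−2·(−20/9) − 4)/3 = 4/27.

4/27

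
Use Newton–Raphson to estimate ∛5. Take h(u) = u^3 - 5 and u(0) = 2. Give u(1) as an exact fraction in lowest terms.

h'(u) = 3u^2.
h(2) = 3, h'(2) = 12, so u(1) = 2 - 3/12 = 7/4.

7/4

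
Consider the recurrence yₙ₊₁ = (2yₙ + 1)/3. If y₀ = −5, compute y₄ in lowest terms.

y₁ = (2·(−5) + 1)/3 = −3.
y₂ = (2·(−3) + 1)/3 = −5/3.
y₃ = (2·(−5/3) + 1)/3 = −7/9.
y₄ = (2·(−7/9) + 1)/3 = −5/27.

−5/27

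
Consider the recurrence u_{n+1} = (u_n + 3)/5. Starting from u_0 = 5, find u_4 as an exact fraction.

473/625

u_1 = (5 + 3)/5 = 8/5.
u_2 = ((8/5) + 3)/5 = 23/25.
u_3 = ((23/25) + 3)/5 = 98/125.
u_4 = ((98/125) + 3)/5 = 473/625.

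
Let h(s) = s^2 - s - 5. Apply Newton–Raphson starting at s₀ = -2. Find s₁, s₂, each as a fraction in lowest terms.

s₁ = -9/5, s₂ = -206/115

h'(s) = 2s - 1.
h(-2) = 1, h'(-2) = -5, so s₁ = (-2) - 1/(-5) = -9/5.
h(-9/5) = 1/25, h'(-9/5) = -23/5, so s₂ = (-9/5) - (1/25)/(-23/5) = -206/115.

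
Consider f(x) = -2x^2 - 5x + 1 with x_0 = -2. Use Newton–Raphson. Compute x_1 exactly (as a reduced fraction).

-3

f'(x) = -4x - 5.
f(-2) = 3, f'(-2) = 3, so x_1 = (-2) - 3/3 = -3.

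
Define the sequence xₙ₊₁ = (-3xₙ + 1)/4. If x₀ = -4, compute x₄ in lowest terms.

-299/256

x₁ = (-3·(-4) + 1)/4 = 13/4.
x₂ = (-3·(13/4) + 1)/4 = -35/16.
x₃ = (-3·(-35/16) + 1)/4 = 121/64.
x₄ = (-3·(121/64) + 1)/4 = -299/256.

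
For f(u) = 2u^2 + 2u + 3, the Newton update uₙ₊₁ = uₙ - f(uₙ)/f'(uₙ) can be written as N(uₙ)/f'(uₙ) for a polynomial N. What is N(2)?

f'(u) = 4u + 2.
N(u) = u·f'(u) - f(u) = u·(4u + 2) - (2u^2 + 2u + 3) = 2u^2 - 3.
N(2) = 5.

5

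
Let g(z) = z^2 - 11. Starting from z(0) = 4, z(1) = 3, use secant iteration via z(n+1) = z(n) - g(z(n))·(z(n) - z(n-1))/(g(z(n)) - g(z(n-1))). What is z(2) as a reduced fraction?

g(4) = 5, g(3) = -2. z(2) = 3 - (-2)·(3 - 4)/((-2) - 5) = 23/7.

23/7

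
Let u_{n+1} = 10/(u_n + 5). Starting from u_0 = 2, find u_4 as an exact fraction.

u_1 = 10/(2 + 5) = 10/7.
u_2 = 10/(10/7 + 5) = 14/9.
u_3 = 10/(14/9 + 5) = 90/59.
u_4 = 10/(90/59 + 5) = 118/77.

118/77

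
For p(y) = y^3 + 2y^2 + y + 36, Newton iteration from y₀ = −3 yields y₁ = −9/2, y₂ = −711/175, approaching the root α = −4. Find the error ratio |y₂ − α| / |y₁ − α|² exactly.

44/175

y₁ − α = −9/2 − (−4) = −9/2 + 4 = −1/2, so |y₁ − α| = 1/2.
y₂ − α = −711/175 − (−4) = −711/175 + 4 = −11/175, so |y₂ − α| = 11/175.
|y₁ − α|² = 1/4.
Ratio = (11/175) / (1/4) = 44/175.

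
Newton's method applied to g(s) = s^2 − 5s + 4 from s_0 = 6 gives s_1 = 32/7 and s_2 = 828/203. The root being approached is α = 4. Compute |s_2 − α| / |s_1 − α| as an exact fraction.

s_1 − α = 32/7 − 4 = 4/7, so |s_1 − α| = 4/7.
s_2 − α = 828/203 − 4 = 16/203, so |s_2 − α| = 16/203.
Ratio = (16/203) / (4/7) = 4/29.

4/29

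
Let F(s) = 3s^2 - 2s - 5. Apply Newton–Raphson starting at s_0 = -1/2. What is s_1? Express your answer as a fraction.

-23/20

F'(s) = 6s - 2.
F(-1/2) = -13/4, F'(-1/2) = -5, so s_1 = (-1/2) - (-13/4)/(-5) = -23/20.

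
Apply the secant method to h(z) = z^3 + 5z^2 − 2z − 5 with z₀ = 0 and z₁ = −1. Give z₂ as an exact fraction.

−5/6

h(0) = −5, h(−1) = 1. z₂ = (−1) − 1·((−1) − 0)/(1 − (−5)) = −5/6.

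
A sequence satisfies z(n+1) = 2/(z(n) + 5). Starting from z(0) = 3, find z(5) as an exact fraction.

z(1) = 2/(3 + 5) = 1/4.
z(2) = 2/(1/4 + 5) = 8/21.
z(3) = 2/(8/21 + 5) = 42/113.
z(4) = 2/(42/113 + 5) = 226/607.
z(5) = 2/(226/607 + 5) = 1214/3261.

1214/3261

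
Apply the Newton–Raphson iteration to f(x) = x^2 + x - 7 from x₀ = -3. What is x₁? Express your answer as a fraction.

-16/5

f'(x) = 2x + 1.
f(-3) = -1, f'(-3) = -5, so x₁ = (-3) - (-1)/(-5) = -16/5.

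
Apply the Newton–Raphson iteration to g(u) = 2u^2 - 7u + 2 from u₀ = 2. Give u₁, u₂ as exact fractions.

g'(u) = 4u - 7.
g(2) = -4, g'(2) = 1, so u₁ = 2 - (-4)/1 = 6.
g(6) = 32, g'(6) = 17, so u₂ = 6 - 32/17 = 70/17.

u₁ = 6, u₂ = 70/17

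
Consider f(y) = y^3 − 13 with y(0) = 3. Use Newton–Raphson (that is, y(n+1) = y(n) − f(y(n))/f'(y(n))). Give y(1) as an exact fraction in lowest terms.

67/27

f'(y) = 3y^2.
f(3) = 14, f'(3) = 27, so y(1) = 3 − 14/27 = 67/27.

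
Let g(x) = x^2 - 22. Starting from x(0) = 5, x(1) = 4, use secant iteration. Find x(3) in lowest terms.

g(5) = 3, g(4) = -6. x(2) = 4 - (-6)·(4 - 5)/((-6) - 3) = 14/3.
g(4) = -6, g(14/3) = -2/9. x(3) = (14/3) - (-2/9)·((14/3) - 4)/((-2/9) - (-6)) = 61/13.

61/13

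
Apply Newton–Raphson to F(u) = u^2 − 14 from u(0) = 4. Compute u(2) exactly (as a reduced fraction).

F'(u) = 2u.
F(4) = 2, F'(4) = 8, so u(1) = 4 − 2/8 = 15/4.
F(15/4) = 1/16, F'(15/4) = 15/2, so u(2) = (15/4) − (1/16)/(15/2) = 449/120.

449/120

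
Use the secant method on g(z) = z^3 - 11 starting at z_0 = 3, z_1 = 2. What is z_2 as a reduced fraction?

41/19

g(3) = 16, g(2) = -3. z_2 = 2 - (-3)·(2 - 3)/((-3) - 16) = 41/19.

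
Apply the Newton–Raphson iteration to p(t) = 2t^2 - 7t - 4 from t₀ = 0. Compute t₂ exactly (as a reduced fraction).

p'(t) = 4t - 7.
p(0) = -4, p'(0) = -7, so t₁ = 0 - (-4)/(-7) = -4/7.
p(-4/7) = 32/49, p'(-4/7) = -65/7, so t₂ = (-4/7) - (32/49)/(-65/7) = -228/455.

-228/455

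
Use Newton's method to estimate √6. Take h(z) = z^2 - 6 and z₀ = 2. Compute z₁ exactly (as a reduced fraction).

h'(z) = 2z.
h(2) = -2, h'(2) = 4, so z₁ = 2 - (-2)/4 = 5/2.

5/2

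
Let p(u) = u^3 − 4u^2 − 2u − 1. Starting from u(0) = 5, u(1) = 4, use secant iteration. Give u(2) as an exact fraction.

p(5) = 14, p(4) = −9. u(2) = 4 − (−9)·(4 − 5)/((−9) − 14) = 101/23.

101/23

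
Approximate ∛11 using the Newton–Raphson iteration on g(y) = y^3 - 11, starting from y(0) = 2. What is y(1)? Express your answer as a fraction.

g'(y) = 3y^2.
g(2) = -3, g'(2) = 12, so y(1) = 2 - (-3)/12 = 9/4.

9/4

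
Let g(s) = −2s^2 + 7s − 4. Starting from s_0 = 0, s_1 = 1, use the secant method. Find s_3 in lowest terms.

g(0) = −4, g(1) = 1. s_2 = 1 − 1·(1 − 0)/(1 − (−4)) = 4/5.
g(1) = 1, g(4/5) = 8/25. s_3 = (4/5) − (8/25)·((4/5) − 1)/((8/25) − 1) = 12/17.

12/17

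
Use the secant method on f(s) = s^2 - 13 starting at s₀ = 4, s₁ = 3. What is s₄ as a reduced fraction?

1042/289

f(4) = 3, f(3) = -4. s₂ = 3 - (-4)·(3 - 4)/((-4) - 3) = 25/7.
f(3) = -4, f(25/7) = -12/49. s₃ = (25/7) - (-12/49)·((25/7) - 3)/((-12/49) - (-4)) = 83/23.
f(25/7) = -12/49, f(83/23) = 12/529. s₄ = (83/23) - (12/529)·((83/23) - (25/7))/((12/529) - (-12/49)) = 1042/289.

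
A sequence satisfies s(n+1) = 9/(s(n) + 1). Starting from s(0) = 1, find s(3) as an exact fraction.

s(1) = 9/(1 + 1) = 9/2.
s(2) = 9/(9/2 + 1) = 18/11.
s(3) = 9/(18/11 + 1) = 99/29.

99/29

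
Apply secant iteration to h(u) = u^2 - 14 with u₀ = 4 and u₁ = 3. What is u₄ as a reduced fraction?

h(4) = 2, h(3) = -5. u₂ = 3 - (-5)·(3 - 4)/((-5) - 2) = 26/7.
h(3) = -5, h(26/7) = -10/49. u₃ = (26/7) - (-10/49)·((26/7) - 3)/((-10/49) - (-5)) = 176/47.
h(26/7) = -10/49, h(176/47) = 50/2209. u₄ = (176/47) - (50/2209)·((176/47) - (26/7))/((50/2209) - (-10/49)) = 4591/1227.

4591/1227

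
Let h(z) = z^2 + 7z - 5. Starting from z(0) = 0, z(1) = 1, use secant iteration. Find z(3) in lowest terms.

h(0) = -5, h(1) = 3. z(2) = 1 - 3·(1 - 0)/(3 - (-5)) = 5/8.
h(1) = 3, h(5/8) = -15/64. z(3) = (5/8) - (-15/64)·((5/8) - 1)/((-15/64) - 3) = 15/23.

15/23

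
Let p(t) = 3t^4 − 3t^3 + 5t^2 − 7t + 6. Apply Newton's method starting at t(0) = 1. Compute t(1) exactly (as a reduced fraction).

p'(t) = 12t^3 − 9t^2 + 10t − 7.
p(1) = 4, p'(1) = 6, so t(1) = 1 − 4/6 = 1/3.

1/3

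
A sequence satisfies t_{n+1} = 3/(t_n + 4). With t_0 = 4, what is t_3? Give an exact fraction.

105/164

t_1 = 3/(4 + 4) = 3/8.
t_2 = 3/(3/8 + 4) = 24/35.
t_3 = 3/(24/35 + 4) = 105/164.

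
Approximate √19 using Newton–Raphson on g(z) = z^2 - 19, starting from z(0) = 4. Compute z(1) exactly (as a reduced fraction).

g'(z) = 2z.
g(4) = -3, g'(4) = 8, so z(1) = 4 - (-3)/8 = 35/8.

35/8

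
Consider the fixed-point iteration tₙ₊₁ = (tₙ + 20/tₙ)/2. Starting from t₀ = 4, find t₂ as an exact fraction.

161/36

t₁ = (4 + 20/4)/2 = 9/2.
t₂ = (9/2 + 20/(9/2))/2 = 161/36.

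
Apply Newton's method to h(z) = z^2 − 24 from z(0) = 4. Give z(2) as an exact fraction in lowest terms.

49/10

h'(z) = 2z.
h(4) = −8, h'(4) = 8, so z(1) = 4 − (−8)/8 = 5.
h(5) = 1, h'(5) = 10, so z(2) = 5 − 1/10 = 49/10.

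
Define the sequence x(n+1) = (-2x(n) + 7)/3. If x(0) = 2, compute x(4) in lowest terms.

x(1) = (-2·2 + 7)/3 = 1.
x(2) = (-2·1 + 7)/3 = 5/3.
x(3) = (-2·(5/3) + 7)/3 = 11/9.
x(4) = (-2·(11/9) + 7)/3 = 41/27.

41/27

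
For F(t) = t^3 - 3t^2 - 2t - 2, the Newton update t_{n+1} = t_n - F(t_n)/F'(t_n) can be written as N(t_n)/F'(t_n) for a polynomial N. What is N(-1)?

-3

F'(t) = 3t^2 - 6t - 2.
N(t) = t·F'(t) - F(t) = t·(3t^2 - 6t - 2) - (t^3 - 3t^2 - 2t - 2) = 2t^3 - 3t^2 + 2.
N(-1) = -3.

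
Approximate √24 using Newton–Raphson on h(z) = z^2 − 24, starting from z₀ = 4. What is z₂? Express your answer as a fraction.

h'(z) = 2z.
h(4) = −8, h'(4) = 8, so z₁ = 4 − (−8)/8 = 5.
h(5) = 1, h'(5) = 10, so z₂ = 5 − 1/10 = 49/10.

49/10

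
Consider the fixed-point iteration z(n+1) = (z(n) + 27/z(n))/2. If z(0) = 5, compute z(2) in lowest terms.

1351/260

z(1) = (5 + 27/5)/2 = 26/5.
z(2) = (26/5 + 27/(26/5))/2 = 1351/260.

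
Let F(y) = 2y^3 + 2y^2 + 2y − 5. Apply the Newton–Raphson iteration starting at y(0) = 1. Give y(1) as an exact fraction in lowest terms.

F'(y) = 6y^2 + 4y + 2.
F(1) = 1, F'(1) = 12, so y(1) = 1 − 1/12 = 11/12.

11/12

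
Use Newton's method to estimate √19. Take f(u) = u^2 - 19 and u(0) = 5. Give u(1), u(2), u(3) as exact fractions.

u(1) = 22/5, u(2) = 959/220, u(3) = 1839281/421960

f'(u) = 2u.
f(5) = 6, f'(5) = 10, so u(1) = 5 - 6/10 = 22/5.
f(22/5) = 9/25, f'(22/5) = 44/5, so u(2) = (22/5) - (9/25)/(44/5) = 959/220.
f(959/220) = 81/48400, f'(959/220) = 959/110, so u(3) = (959/220) - (81/48400)/(959/110) = 1839281/421960.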